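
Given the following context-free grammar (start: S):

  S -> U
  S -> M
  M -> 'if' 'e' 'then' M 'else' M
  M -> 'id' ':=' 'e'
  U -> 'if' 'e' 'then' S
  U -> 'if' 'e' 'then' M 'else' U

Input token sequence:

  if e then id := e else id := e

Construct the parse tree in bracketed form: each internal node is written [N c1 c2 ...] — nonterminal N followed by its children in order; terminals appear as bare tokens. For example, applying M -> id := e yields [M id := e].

S
M
if e then M else M
if e then id := e else M
if e then id := e else id := e

[S [M if e then [M id := e] else [M id := e]]]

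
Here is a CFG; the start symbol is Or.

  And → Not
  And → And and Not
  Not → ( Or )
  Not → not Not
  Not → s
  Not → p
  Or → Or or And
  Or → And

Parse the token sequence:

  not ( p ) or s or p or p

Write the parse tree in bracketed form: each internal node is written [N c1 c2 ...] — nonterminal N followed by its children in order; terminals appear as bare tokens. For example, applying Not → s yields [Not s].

[Or [Or [Or [Or [And [Not not [Not ( [Or [And [Not p]]] )]]]] or [And [Not s]]] or [And [Not p]]] or [And [Not p]]]

Or
Or or And
Or or And or And
Or or And or And or And
And or And or And or And
Not or And or And or And
not Not or And or And or And
not ( Or ) or And or And or And
not ( And ) or And or And or And
not ( Not ) or And or And or And
not ( p ) or And or And or And
not ( p ) or Not or And or And
not ( p ) or s or And or And
not ( p ) or s or Not or And
not ( p ) or s or p or And
not ( p ) or s or p or Not
not ( p ) or s or p or p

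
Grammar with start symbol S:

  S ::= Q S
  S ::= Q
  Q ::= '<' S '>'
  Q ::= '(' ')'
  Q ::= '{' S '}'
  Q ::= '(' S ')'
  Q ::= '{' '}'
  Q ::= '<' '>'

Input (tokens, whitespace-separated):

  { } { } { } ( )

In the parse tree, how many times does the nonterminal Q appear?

[S [Q { }] [S [Q { }] [S [Q { }] [S [Q ( )]]]]]

4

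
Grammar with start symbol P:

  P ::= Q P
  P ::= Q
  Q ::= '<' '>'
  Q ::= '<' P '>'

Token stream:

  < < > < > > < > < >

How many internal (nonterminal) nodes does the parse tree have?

[P [Q < [P [Q < >] [P [Q < >]]] >] [P [Q < >] [P [Q < >]]]]

10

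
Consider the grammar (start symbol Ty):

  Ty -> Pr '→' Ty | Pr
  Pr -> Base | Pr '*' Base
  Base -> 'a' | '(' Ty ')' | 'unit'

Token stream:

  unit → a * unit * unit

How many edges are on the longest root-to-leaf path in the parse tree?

6

[Ty [Pr [Base unit]] → [Ty [Pr [Pr [Pr [Base a]] * [Base unit]] * [Base unit]]]]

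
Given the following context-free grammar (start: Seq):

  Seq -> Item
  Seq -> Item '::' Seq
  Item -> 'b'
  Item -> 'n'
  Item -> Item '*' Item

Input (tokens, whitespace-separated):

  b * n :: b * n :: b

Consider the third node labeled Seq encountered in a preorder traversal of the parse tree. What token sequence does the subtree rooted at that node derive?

[Seq [Item [Item b] * [Item n]] :: [Seq [Item [Item b] * [Item n]] :: [Seq [Item b]]]]

b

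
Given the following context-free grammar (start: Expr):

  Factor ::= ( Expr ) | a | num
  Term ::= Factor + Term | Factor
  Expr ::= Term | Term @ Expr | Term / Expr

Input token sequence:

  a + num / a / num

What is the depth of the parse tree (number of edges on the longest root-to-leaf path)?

5

[Expr [Term [Factor a] + [Term [Factor num]]] / [Expr [Term [Factor a]] / [Expr [Term [Factor num]]]]]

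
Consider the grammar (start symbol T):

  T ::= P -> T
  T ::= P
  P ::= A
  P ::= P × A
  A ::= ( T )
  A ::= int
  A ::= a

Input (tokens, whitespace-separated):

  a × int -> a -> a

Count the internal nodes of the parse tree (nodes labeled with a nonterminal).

[T [P [P [A a]] × [A int]] -> [T [P [A a]] -> [T [P [A a]]]]]

11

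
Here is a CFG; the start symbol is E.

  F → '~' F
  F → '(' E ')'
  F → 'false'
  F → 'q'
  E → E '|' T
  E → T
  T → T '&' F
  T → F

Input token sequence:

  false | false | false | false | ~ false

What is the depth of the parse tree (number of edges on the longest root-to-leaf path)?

7

[E [E [E [E [E [T [F false]]] | [T [F false]]] | [T [F false]]] | [T [F false]]] | [T [F ~ [F false]]]]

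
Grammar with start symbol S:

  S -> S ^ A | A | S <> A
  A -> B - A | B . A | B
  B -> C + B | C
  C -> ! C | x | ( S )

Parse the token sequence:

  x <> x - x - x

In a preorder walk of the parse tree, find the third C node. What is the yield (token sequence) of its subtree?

x

[S [S [A [B [C x]]]] <> [A [B [C x]] - [A [B [C x]] - [A [B [C x]]]]]]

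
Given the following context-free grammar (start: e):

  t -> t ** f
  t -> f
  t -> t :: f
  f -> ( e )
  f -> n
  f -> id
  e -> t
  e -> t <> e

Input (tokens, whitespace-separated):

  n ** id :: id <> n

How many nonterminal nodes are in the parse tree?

10

[e [t [t [t [f n]] ** [f id]] :: [f id]] <> [e [t [f n]]]]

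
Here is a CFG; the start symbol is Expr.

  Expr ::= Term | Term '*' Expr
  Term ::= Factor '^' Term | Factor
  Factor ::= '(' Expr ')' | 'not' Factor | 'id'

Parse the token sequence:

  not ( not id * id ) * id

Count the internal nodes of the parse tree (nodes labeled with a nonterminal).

14

[Expr [Term [Factor not [Factor ( [Expr [Term [Factor not [Factor id]]] * [Expr [Term [Factor id]]]] )]]] * [Expr [Term [Factor id]]]]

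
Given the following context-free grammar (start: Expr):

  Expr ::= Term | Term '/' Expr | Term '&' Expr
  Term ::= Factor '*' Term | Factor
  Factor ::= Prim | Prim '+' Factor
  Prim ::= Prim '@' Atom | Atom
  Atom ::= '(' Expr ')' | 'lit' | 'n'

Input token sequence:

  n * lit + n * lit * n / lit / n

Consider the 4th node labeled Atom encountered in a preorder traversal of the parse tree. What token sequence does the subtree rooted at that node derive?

[Expr [Term [Factor [Prim [Atom n]]] * [Term [Factor [Prim [Atom lit]] + [Factor [Prim [Atom n]]]] * [Term [Factor [Prim [Atom lit]]] * [Term [Factor [Prim [Atom n]]]]]]] / [Expr [Term [Factor [Prim [Atom lit]]]] / [Expr [Term [Factor [Prim [Atom n]]]]]]]

lit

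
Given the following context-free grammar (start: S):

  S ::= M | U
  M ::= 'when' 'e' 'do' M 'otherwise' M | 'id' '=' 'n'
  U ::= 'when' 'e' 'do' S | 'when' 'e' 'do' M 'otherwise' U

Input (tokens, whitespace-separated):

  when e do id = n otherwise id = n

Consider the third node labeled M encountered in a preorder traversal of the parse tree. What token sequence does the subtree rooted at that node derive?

id = n

[S [M when e do [M id = n] otherwise [M id = n]]]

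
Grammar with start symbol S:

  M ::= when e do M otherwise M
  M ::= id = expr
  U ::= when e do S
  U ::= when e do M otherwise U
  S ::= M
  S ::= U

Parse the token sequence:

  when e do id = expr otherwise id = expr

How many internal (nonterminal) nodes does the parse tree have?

4

[S [M when e do [M id = expr] otherwise [M id = expr]]]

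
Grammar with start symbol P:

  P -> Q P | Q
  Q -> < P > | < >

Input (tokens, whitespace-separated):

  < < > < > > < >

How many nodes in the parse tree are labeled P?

[P [Q < [P [Q < >] [P [Q < >]]] >] [P [Q < >]]]

4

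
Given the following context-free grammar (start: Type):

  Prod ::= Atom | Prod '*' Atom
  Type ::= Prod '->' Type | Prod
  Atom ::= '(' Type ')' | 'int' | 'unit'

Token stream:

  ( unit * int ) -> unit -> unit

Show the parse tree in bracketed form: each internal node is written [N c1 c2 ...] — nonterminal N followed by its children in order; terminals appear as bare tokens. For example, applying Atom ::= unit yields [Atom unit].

[Type [Prod [Atom ( [Type [Prod [Prod [Atom unit]] * [Atom int]]] )]] -> [Type [Prod [Atom unit]] -> [Type [Prod [Atom unit]]]]]

Type
Prod -> Type
Atom -> Type
( Type ) -> Type
( Prod ) -> Type
( Prod * Atom ) -> Type
( Atom * Atom ) -> Type
( unit * Atom ) -> Type
( unit * int ) -> Type
( unit * int ) -> Prod -> Type
( unit * int ) -> Atom -> Type
( unit * int ) -> unit -> Type
( unit * int ) -> unit -> Prod
( unit * int ) -> unit -> Atom
( unit * int ) -> unit -> unit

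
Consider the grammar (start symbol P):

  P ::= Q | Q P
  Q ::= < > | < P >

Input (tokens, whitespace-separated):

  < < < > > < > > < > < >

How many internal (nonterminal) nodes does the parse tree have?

12

[P [Q < [P [Q < [P [Q < >]] >] [P [Q < >]]] >] [P [Q < >] [P [Q < >]]]]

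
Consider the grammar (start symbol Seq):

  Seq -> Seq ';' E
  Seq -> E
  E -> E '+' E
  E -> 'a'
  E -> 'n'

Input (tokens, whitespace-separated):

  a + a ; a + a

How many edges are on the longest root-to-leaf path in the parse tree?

[Seq [Seq [E [E a] + [E a]]] ; [E [E a] + [E a]]]

4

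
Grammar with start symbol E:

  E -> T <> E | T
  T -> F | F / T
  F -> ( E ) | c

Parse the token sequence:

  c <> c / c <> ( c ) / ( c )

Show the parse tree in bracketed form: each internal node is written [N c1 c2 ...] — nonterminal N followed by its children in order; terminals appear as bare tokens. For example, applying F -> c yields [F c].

E
T <> E
F <> E
c <> E
c <> T <> E
c <> F / T <> E
c <> c / T <> E
c <> c / F <> E
c <> c / c <> E
c <> c / c <> T
c <> c / c <> F / T
c <> c / c <> ( E ) / T
c <> c / c <> ( T ) / T
c <> c / c <> ( F ) / T
c <> c / c <> ( c ) / T
c <> c / c <> ( c ) / F
c <> c / c <> ( c ) / ( E )
c <> c / c <> ( c ) / ( T )
c <> c / c <> ( c ) / ( F )
c <> c / c <> ( c ) / ( c )

[E [T [F c]] <> [E [T [F c] / [T [F c]]] <> [E [T [F ( [E [T [F c]]] )] / [T [F ( [E [T [F c]]] )]]]]]]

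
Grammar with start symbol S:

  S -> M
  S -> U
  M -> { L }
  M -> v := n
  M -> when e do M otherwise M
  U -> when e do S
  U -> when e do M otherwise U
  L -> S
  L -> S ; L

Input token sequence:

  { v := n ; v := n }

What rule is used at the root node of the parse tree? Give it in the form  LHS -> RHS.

[S [M { [L [S [M v := n]] ; [L [S [M v := n]]]] }]]

S -> M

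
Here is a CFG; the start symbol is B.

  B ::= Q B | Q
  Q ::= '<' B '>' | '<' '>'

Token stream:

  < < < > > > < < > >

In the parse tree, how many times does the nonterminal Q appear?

5

[B [Q < [B [Q < [B [Q < >]] >]] >] [B [Q < [B [Q < >]] >]]]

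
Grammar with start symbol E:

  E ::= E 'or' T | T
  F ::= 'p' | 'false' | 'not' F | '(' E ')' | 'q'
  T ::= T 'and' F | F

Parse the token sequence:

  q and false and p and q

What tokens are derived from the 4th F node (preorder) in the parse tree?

q

[E [T [T [T [T [F q]] and [F false]] and [F p]] and [F q]]]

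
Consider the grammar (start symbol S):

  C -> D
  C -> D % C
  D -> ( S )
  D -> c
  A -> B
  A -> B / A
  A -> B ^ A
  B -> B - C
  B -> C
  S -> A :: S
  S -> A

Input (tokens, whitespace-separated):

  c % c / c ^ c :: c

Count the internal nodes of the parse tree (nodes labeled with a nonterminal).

20

[S [A [B [C [D c] % [C [D c]]]] / [A [B [C [D c]]] ^ [A [B [C [D c]]]]]] :: [S [A [B [C [D c]]]]]]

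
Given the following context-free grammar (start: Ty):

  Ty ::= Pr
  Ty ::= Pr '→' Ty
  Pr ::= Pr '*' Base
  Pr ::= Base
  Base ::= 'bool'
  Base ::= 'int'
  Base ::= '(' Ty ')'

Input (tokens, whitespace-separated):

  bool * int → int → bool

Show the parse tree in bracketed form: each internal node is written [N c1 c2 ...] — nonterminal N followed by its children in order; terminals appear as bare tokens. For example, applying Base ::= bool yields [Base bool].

[Ty [Pr [Pr [Base bool]] * [Base int]] → [Ty [Pr [Base int]] → [Ty [Pr [Base bool]]]]]

Ty
Pr → Ty
Pr * Base → Ty
Base * Base → Ty
bool * Base → Ty
bool * int → Ty
bool * int → Pr → Ty
bool * int → Base → Ty
bool * int → int → Ty
bool * int → int → Pr
bool * int → int → Base
bool * int → int → bool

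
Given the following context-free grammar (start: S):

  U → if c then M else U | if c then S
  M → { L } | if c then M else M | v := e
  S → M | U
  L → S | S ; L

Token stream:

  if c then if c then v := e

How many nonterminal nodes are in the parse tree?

6

[S [U if c then [S [U if c then [S [M v := e]]]]]]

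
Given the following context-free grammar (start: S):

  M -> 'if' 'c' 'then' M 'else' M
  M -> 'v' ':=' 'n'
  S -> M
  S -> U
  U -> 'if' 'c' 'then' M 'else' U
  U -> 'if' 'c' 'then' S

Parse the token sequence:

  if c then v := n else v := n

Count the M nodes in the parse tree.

3

[S [M if c then [M v := n] else [M v := n]]]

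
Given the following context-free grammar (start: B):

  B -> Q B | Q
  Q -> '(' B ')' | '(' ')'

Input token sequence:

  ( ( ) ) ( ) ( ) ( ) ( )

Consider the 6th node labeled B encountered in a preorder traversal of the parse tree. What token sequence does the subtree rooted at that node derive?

[B [Q ( [B [Q ( )]] )] [B [Q ( )] [B [Q ( )] [B [Q ( )] [B [Q ( )]]]]]]

( )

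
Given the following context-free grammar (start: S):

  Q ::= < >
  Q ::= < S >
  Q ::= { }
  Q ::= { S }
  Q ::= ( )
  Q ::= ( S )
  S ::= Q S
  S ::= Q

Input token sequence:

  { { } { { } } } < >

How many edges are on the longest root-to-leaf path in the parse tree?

[S [Q { [S [Q { }] [S [Q { [S [Q { }]] }]]] }] [S [Q < >]]]

7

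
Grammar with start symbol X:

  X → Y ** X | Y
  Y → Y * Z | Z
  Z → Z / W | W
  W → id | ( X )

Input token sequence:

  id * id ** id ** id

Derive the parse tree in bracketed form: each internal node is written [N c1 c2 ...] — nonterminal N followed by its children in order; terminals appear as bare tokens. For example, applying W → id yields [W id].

[X [Y [Y [Z [W id]]] * [Z [W id]]] ** [X [Y [Z [W id]]] ** [X [Y [Z [W id]]]]]]

X
Y ** X
Y * Z ** X
Z * Z ** X
W * Z ** X
id * Z ** X
id * W ** X
id * id ** X
id * id ** Y ** X
id * id ** Z ** X
id * id ** W ** X
id * id ** id ** X
id * id ** id ** Y
id * id ** id ** Z
id * id ** id ** W
id * id ** id ** id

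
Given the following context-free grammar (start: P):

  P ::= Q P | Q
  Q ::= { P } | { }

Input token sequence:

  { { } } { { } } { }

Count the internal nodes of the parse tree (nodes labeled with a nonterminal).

[P [Q { [P [Q { }]] }] [P [Q { [P [Q { }]] }] [P [Q { }]]]]

10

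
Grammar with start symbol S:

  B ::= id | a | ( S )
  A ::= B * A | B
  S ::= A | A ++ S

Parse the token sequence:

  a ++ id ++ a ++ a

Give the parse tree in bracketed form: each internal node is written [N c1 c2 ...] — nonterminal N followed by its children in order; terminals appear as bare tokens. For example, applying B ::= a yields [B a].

S
A ++ S
B ++ S
a ++ S
a ++ A ++ S
a ++ B ++ S
a ++ id ++ S
a ++ id ++ A ++ S
a ++ id ++ B ++ S
a ++ id ++ a ++ S
a ++ id ++ a ++ A
a ++ id ++ a ++ B
a ++ id ++ a ++ a

[S [A [B a]] ++ [S [A [B id]] ++ [S [A [B a]] ++ [S [A [B a]]]]]]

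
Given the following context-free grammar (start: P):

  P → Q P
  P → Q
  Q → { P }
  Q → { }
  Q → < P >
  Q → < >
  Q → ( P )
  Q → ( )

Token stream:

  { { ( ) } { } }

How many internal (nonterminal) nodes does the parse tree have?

8

[P [Q { [P [Q { [P [Q ( )]] }] [P [Q { }]]] }]]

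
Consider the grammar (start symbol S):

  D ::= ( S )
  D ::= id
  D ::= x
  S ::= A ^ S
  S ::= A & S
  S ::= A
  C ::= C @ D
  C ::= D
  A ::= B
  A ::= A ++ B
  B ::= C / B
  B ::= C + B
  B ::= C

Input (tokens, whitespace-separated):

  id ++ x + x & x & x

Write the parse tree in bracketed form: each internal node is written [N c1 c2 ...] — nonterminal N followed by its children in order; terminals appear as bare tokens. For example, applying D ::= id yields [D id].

S
A & S
A ++ B & S
B ++ B & S
C ++ B & S
D ++ B & S
id ++ B & S
id ++ C + B & S
id ++ D + B & S
id ++ x + B & S
id ++ x + C & S
id ++ x + D & S
id ++ x + x & S
id ++ x + x & A & S
id ++ x + x & B & S
id ++ x + x & C & S
id ++ x + x & D & S
id ++ x + x & x & S
id ++ x + x & x & A
id ++ x + x & x & B
id ++ x + x & x & C
id ++ x + x & x & D
id ++ x + x & x & x

[S [A [A [B [C [D id]]]] ++ [B [C [D x]] + [B [C [D x]]]]] & [S [A [B [C [D x]]]] & [S [A [B [C [D x]]]]]]]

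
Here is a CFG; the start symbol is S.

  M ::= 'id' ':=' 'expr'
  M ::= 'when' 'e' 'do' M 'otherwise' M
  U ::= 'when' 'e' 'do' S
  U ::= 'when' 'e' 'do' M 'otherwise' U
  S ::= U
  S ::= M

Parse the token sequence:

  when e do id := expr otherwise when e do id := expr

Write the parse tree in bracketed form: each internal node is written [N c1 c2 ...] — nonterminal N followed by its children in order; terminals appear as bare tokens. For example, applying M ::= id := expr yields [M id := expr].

S
U
when e do M otherwise U
when e do id := expr otherwise U
when e do id := expr otherwise when e do S
when e do id := expr otherwise when e do M
when e do id := expr otherwise when e do id := expr

[S [U when e do [M id := expr] otherwise [U when e do [S [M id := expr]]]]]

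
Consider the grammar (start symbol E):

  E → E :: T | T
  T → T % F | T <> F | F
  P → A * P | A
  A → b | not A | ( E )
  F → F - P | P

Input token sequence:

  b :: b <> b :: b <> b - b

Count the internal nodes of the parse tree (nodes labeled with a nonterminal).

26

[E [E [E [T [F [P [A b]]]]] :: [T [T [F [P [A b]]]] <> [F [P [A b]]]]] :: [T [T [F [P [A b]]]] <> [F [F [P [A b]]] - [P [A b]]]]]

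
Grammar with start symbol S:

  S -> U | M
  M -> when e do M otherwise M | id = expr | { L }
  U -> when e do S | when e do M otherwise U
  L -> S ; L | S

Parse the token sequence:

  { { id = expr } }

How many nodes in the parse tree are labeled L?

2

[S [M { [L [S [M { [L [S [M id = expr]]] }]]] }]]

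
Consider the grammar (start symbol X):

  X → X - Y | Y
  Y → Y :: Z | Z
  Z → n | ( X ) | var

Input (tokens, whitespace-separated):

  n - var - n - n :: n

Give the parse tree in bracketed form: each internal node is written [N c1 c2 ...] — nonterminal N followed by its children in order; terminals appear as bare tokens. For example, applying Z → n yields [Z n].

[X [X [X [X [Y [Z n]]] - [Y [Z var]]] - [Y [Z n]]] - [Y [Y [Z n]] :: [Z n]]]

X
X - Y
X - Y - Y
X - Y - Y - Y
Y - Y - Y - Y
Z - Y - Y - Y
n - Y - Y - Y
n - Z - Y - Y
n - var - Y - Y
n - var - Z - Y
n - var - n - Y
n - var - n - Y :: Z
n - var - n - Z :: Z
n - var - n - n :: Z
n - var - n - n :: n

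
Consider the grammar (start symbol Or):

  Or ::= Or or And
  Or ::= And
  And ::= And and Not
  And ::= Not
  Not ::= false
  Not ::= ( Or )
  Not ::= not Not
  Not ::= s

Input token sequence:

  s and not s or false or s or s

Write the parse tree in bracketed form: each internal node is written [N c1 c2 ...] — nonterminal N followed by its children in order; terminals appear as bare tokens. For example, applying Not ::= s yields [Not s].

[Or [Or [Or [Or [And [And [Not s]] and [Not not [Not s]]]] or [And [Not false]]] or [And [Not s]]] or [And [Not s]]]

Or
Or or And
Or or And or And
Or or And or And or And
And or And or And or And
And and Not or And or And or And
Not and Not or And or And or And
s and Not or And or And or And
s and not Not or And or And or And
s and not s or And or And or And
s and not s or Not or And or And
s and not s or false or And or And
s and not s or false or Not or And
s and not s or false or s or And
s and not s or false or s or Not
s and not s or false or s or s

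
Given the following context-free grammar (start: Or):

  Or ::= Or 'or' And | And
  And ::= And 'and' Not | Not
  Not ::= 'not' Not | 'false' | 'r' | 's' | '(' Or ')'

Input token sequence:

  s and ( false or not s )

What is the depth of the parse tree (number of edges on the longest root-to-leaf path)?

7

[Or [And [And [Not s]] and [Not ( [Or [Or [And [Not false]]] or [And [Not not [Not s]]]] )]]]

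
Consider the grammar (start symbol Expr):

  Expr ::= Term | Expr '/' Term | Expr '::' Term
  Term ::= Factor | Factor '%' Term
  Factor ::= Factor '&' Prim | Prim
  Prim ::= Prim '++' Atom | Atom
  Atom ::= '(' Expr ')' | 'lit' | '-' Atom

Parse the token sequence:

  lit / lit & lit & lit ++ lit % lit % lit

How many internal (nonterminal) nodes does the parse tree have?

26

[Expr [Expr [Term [Factor [Prim [Atom lit]]]]] / [Term [Factor [Factor [Factor [Prim [Atom lit]]] & [Prim [Atom lit]]] & [Prim [Prim [Atom lit]] ++ [Atom lit]]] % [Term [Factor [Prim [Atom lit]]] % [Term [Factor [Prim [Atom lit]]]]]]]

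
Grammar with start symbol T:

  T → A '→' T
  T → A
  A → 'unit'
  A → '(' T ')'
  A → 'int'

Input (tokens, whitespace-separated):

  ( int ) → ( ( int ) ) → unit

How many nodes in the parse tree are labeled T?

6

[T [A ( [T [A int]] )] → [T [A ( [T [A ( [T [A int]] )]] )] → [T [A unit]]]]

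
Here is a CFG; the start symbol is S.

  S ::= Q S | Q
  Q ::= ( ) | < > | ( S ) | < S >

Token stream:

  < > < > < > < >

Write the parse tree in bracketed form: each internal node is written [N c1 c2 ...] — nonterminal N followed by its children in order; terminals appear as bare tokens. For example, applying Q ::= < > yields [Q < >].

S
Q S
< > S
< > Q S
< > < > S
< > < > Q S
< > < > < > S
< > < > < > Q
< > < > < > < >

[S [Q < >] [S [Q < >] [S [Q < >] [S [Q < >]]]]]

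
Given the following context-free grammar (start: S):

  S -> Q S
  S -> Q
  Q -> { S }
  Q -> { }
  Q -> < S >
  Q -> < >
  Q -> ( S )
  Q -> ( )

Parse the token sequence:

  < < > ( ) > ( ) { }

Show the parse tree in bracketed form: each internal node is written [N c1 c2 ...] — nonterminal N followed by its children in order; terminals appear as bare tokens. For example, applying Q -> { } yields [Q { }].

S
Q S
< S > S
< Q S > S
< < > S > S
< < > Q > S
< < > ( ) > S
< < > ( ) > Q S
< < > ( ) > ( ) S
< < > ( ) > ( ) Q
< < > ( ) > ( ) { }

[S [Q < [S [Q < >] [S [Q ( )]]] >] [S [Q ( )] [S [Q { }]]]]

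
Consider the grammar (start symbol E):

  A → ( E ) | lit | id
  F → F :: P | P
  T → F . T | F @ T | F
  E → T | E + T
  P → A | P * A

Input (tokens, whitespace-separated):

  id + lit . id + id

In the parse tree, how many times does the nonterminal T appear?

4

[E [E [E [T [F [P [A id]]]]] + [T [F [P [A lit]]] . [T [F [P [A id]]]]]] + [T [F [P [A id]]]]]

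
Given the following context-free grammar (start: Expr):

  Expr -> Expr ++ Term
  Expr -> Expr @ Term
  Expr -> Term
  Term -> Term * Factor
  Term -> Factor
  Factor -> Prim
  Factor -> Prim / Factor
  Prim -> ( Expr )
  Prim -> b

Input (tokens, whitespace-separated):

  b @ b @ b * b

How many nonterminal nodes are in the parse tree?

15

[Expr [Expr [Expr [Term [Factor [Prim b]]]] @ [Term [Factor [Prim b]]]] @ [Term [Term [Factor [Prim b]]] * [Factor [Prim b]]]]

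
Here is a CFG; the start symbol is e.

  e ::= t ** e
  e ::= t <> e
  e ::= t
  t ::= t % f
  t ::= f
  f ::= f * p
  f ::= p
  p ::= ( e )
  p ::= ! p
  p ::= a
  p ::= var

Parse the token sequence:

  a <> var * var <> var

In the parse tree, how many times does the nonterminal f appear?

4

[e [t [f [p a]]] <> [e [t [f [f [p var]] * [p var]]] <> [e [t [f [p var]]]]]]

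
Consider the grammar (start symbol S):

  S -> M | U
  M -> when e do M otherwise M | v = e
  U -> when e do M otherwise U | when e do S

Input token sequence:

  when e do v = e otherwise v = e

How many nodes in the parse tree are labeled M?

[S [M when e do [M v = e] otherwise [M v = e]]]

3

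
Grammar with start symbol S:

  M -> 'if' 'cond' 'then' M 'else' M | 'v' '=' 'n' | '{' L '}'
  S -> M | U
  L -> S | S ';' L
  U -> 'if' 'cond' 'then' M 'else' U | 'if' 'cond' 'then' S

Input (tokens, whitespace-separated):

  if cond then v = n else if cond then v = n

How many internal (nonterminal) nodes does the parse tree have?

[S [U if cond then [M v = n] else [U if cond then [S [M v = n]]]]]

6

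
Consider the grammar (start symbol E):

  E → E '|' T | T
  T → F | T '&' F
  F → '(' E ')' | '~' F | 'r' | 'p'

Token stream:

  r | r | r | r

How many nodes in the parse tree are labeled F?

4

[E [E [E [E [T [F r]]] | [T [F r]]] | [T [F r]]] | [T [F r]]]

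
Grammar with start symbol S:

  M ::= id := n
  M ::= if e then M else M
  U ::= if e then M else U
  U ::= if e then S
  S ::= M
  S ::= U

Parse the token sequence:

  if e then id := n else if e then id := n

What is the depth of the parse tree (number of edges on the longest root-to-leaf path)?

5

[S [U if e then [M id := n] else [U if e then [S [M id := n]]]]]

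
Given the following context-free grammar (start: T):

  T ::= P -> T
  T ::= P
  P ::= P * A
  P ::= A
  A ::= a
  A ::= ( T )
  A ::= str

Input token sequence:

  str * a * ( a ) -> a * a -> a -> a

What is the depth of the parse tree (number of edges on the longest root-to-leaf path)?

6

[T [P [P [P [A str]] * [A a]] * [A ( [T [P [A a]]] )]] -> [T [P [P [A a]] * [A a]] -> [T [P [A a]] -> [T [P [A a]]]]]]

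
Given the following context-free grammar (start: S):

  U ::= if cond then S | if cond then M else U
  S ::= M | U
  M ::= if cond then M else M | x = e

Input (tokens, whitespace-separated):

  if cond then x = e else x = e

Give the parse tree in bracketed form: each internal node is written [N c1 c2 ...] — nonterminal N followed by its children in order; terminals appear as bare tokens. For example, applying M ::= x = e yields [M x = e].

S
M
if cond then M else M
if cond then x = e else M
if cond then x = e else x = e

[S [M if cond then [M x = e] else [M x = e]]]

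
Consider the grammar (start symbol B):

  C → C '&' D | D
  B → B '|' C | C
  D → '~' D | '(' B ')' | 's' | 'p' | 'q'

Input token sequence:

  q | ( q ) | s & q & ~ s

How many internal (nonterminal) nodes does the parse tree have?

[B [B [B [C [D q]]] | [C [D ( [B [C [D q]]] )]]] | [C [C [C [D s]] & [D q]] & [D ~ [D s]]]]

17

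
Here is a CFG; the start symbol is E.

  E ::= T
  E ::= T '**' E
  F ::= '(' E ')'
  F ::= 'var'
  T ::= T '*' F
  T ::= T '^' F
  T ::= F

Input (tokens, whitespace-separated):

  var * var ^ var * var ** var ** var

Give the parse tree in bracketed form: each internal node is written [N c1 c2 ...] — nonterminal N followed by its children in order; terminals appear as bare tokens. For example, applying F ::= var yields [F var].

E
T ** E
T * F ** E
T ^ F * F ** E
T * F ^ F * F ** E
F * F ^ F * F ** E
var * F ^ F * F ** E
var * var ^ F * F ** E
var * var ^ var * F ** E
var * var ^ var * var ** E
var * var ^ var * var ** T ** E
var * var ^ var * var ** F ** E
var * var ^ var * var ** var ** E
var * var ^ var * var ** var ** T
var * var ^ var * var ** var ** F
var * var ^ var * var ** var ** var

[E [T [T [T [T [F var]] * [F var]] ^ [F var]] * [F var]] ** [E [T [F var]] ** [E [T [F var]]]]]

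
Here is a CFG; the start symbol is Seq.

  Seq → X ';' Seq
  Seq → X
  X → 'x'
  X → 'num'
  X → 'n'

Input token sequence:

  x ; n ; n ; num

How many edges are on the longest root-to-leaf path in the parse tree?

5

[Seq [X x] ; [Seq [X n] ; [Seq [X n] ; [Seq [X num]]]]]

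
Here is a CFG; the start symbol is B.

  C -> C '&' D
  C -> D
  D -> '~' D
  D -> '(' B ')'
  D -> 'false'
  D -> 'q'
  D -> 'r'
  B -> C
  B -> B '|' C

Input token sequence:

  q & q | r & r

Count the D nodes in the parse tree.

[B [B [C [C [D q]] & [D q]]] | [C [C [D r]] & [D r]]]

4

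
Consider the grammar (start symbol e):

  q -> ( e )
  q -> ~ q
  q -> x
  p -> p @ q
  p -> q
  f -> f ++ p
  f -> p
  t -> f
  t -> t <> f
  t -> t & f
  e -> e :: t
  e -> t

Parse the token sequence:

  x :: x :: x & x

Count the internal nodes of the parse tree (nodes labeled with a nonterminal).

19

[e [e [e [t [f [p [q x]]]]] :: [t [f [p [q x]]]]] :: [t [t [f [p [q x]]]] & [f [p [q x]]]]]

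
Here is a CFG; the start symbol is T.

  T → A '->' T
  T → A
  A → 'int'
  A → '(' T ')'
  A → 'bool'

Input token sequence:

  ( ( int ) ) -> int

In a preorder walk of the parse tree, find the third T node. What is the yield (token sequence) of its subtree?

[T [A ( [T [A ( [T [A int]] )]] )] -> [T [A int]]]

int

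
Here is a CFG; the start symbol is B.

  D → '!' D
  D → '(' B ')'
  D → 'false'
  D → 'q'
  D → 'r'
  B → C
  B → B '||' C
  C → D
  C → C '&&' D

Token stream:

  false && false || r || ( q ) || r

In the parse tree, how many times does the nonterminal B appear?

5

[B [B [B [B [C [C [D false]] && [D false]]] || [C [D r]]] || [C [D ( [B [C [D q]]] )]]] || [C [D r]]]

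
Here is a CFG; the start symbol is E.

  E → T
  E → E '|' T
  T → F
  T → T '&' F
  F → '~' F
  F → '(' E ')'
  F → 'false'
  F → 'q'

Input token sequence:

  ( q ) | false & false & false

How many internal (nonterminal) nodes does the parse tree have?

13

[E [E [T [F ( [E [T [F q]]] )]]] | [T [T [T [F false]] & [F false]] & [F false]]]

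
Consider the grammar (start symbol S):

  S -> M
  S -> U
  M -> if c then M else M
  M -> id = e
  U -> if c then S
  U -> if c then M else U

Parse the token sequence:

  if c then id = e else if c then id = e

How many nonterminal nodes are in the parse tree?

6

[S [U if c then [M id = e] else [U if c then [S [M id = e]]]]]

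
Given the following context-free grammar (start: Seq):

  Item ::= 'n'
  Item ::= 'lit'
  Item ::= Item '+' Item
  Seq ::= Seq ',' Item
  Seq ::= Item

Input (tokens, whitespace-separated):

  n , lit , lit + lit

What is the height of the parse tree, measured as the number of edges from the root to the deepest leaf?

[Seq [Seq [Seq [Item n]] , [Item lit]] , [Item [Item lit] + [Item lit]]]

4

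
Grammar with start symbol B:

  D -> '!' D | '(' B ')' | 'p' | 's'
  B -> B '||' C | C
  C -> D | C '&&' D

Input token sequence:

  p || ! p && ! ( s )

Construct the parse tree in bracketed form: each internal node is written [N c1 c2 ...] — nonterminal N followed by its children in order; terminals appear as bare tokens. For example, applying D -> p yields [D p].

[B [B [C [D p]]] || [C [C [D ! [D p]]] && [D ! [D ( [B [C [D s]]] )]]]]

B
B || C
C || C
D || C
p || C
p || C && D
p || D && D
p || ! D && D
p || ! p && D
p || ! p && ! D
p || ! p && ! ( B )
p || ! p && ! ( C )
p || ! p && ! ( D )
p || ! p && ! ( s )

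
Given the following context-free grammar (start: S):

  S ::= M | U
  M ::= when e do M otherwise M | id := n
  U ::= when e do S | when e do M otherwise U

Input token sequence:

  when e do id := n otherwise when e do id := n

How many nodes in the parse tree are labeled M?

[S [U when e do [M id := n] otherwise [U when e do [S [M id := n]]]]]

2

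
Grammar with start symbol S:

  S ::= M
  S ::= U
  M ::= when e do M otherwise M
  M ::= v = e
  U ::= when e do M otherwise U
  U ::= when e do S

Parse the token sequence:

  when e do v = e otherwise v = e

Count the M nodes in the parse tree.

[S [M when e do [M v = e] otherwise [M v = e]]]

3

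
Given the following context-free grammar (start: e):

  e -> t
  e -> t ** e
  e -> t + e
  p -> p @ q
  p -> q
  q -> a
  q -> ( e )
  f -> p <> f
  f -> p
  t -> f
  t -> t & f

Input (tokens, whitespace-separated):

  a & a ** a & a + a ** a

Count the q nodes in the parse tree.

[e [t [t [f [p [q a]]]] & [f [p [q a]]]] ** [e [t [t [f [p [q a]]]] & [f [p [q a]]]] + [e [t [f [p [q a]]]] ** [e [t [f [p [q a]]]]]]]]

6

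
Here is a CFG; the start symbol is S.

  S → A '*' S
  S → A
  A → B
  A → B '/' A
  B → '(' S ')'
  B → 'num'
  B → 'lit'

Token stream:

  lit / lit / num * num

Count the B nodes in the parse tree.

[S [A [B lit] / [A [B lit] / [A [B num]]]] * [S [A [B num]]]]

4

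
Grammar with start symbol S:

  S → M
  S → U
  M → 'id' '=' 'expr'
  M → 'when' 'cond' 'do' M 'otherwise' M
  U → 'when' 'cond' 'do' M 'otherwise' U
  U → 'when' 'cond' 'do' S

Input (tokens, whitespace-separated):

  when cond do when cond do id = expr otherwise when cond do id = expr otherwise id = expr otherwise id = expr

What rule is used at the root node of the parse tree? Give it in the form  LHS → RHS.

S → M

[S [M when cond do [M when cond do [M id = expr] otherwise [M when cond do [M id = expr] otherwise [M id = expr]]] otherwise [M id = expr]]]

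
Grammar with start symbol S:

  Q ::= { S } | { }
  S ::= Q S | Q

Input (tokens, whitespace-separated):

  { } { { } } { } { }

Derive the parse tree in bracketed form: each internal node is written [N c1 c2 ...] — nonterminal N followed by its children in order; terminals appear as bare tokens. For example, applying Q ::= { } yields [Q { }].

S
Q S
{ } S
{ } Q S
{ } { S } S
{ } { Q } S
{ } { { } } S
{ } { { } } Q S
{ } { { } } { } S
{ } { { } } { } Q
{ } { { } } { } { }

[S [Q { }] [S [Q { [S [Q { }]] }] [S [Q { }] [S [Q { }]]]]]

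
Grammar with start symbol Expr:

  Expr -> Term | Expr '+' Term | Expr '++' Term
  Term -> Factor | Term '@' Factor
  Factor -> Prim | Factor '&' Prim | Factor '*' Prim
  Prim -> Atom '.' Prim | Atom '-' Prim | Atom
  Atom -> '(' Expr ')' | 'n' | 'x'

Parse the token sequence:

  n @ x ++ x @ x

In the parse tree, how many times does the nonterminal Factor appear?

[Expr [Expr [Term [Term [Factor [Prim [Atom n]]]] @ [Factor [Prim [Atom x]]]]] ++ [Term [Term [Factor [Prim [Atom x]]]] @ [Factor [Prim [Atom x]]]]]

4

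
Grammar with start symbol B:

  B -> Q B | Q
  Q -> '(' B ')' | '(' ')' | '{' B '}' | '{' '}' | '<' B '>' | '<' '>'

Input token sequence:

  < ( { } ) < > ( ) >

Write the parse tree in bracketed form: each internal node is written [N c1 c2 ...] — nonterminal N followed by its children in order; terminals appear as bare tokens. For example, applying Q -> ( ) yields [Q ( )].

B
Q
< B >
< Q B >
< ( B ) B >
< ( Q ) B >
< ( { } ) B >
< ( { } ) Q B >
< ( { } ) < > B >
< ( { } ) < > Q >
< ( { } ) < > ( ) >

[B [Q < [B [Q ( [B [Q { }]] )] [B [Q < >] [B [Q ( )]]]] >]]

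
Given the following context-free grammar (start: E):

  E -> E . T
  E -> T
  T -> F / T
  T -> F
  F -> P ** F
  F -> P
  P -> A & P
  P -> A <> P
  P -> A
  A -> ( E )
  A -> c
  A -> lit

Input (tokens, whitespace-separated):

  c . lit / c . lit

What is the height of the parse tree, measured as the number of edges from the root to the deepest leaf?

[E [E [E [T [F [P [A c]]]]] . [T [F [P [A lit]]] / [T [F [P [A c]]]]]] . [T [F [P [A lit]]]]]

7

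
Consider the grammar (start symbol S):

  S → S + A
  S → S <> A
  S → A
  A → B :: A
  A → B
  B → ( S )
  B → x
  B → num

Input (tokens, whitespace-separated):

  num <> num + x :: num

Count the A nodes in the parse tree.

4

[S [S [S [A [B num]]] <> [A [B num]]] + [A [B x] :: [A [B num]]]]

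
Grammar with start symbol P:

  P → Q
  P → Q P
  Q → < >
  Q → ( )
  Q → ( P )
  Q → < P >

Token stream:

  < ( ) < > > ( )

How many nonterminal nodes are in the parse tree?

[P [Q < [P [Q ( )] [P [Q < >]]] >] [P [Q ( )]]]

8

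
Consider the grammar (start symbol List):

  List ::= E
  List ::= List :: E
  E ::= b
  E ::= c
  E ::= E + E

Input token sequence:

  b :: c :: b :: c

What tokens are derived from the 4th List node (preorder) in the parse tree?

[List [List [List [List [E b]] :: [E c]] :: [E b]] :: [E c]]

b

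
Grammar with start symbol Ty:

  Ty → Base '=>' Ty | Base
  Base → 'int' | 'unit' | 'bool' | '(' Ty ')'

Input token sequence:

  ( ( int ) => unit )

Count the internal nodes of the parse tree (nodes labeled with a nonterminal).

8

[Ty [Base ( [Ty [Base ( [Ty [Base int]] )] => [Ty [Base unit]]] )]]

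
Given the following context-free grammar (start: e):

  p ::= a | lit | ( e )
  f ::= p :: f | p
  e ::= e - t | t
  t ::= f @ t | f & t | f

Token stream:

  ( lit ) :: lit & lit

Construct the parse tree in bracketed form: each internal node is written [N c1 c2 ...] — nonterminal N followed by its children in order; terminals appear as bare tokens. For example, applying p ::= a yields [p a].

e
t
f & t
p :: f & t
( e ) :: f & t
( t ) :: f & t
( f ) :: f & t
( p ) :: f & t
( lit ) :: f & t
( lit ) :: p & t
( lit ) :: lit & t
( lit ) :: lit & f
( lit ) :: lit & p
( lit ) :: lit & lit

[e [t [f [p ( [e [t [f [p lit]]]] )] :: [f [p lit]]] & [t [f [p lit]]]]]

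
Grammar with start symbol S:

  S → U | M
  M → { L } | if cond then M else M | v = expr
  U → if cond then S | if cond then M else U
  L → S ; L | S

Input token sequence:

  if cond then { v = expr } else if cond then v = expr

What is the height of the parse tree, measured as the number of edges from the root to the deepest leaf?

6

[S [U if cond then [M { [L [S [M v = expr]]] }] else [U if cond then [S [M v = expr]]]]]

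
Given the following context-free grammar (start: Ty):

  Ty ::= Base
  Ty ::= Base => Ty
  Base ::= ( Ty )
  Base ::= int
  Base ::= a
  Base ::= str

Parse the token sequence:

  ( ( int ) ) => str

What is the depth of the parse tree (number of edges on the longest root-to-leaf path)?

[Ty [Base ( [Ty [Base ( [Ty [Base int]] )]] )] => [Ty [Base str]]]

6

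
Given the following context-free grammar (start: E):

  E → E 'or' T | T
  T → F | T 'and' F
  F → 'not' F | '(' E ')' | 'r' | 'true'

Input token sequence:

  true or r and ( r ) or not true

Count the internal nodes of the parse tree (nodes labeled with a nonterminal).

[E [E [E [T [F true]]] or [T [T [F r]] and [F ( [E [T [F r]]] )]]] or [T [F not [F true]]]]

15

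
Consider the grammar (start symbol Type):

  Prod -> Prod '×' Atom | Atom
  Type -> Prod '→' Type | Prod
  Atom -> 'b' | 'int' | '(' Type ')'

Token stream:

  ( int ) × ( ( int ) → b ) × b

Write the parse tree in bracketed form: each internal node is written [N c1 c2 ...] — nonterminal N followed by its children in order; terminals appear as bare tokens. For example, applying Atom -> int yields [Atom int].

[Type [Prod [Prod [Prod [Atom ( [Type [Prod [Atom int]]] )]] × [Atom ( [Type [Prod [Atom ( [Type [Prod [Atom int]]] )]] → [Type [Prod [Atom b]]]] )]] × [Atom b]]]

Type
Prod
Prod × Atom
Prod × Atom × Atom
Atom × Atom × Atom
( Type ) × Atom × Atom
( Prod ) × Atom × Atom
( Atom ) × Atom × Atom
( int ) × Atom × Atom
( int ) × ( Type ) × Atom
( int ) × ( Prod → Type ) × Atom
( int ) × ( Atom → Type ) × Atom
( int ) × ( ( Type ) → Type ) × Atom
( int ) × ( ( Prod ) → Type ) × Atom
( int ) × ( ( Atom ) → Type ) × Atom
( int ) × ( ( int ) → Type ) × Atom
( int ) × ( ( int ) → Prod ) × Atom
( int ) × ( ( int ) → Atom ) × Atom
( int ) × ( ( int ) → b ) × Atom
( int ) × ( ( int ) → b ) × b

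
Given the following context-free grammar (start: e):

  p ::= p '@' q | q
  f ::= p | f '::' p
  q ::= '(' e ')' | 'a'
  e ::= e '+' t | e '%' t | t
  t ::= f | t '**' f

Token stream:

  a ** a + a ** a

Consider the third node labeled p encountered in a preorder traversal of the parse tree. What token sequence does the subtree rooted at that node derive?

[e [e [t [t [f [p [q a]]]] ** [f [p [q a]]]]] + [t [t [f [p [q a]]]] ** [f [p [q a]]]]]

a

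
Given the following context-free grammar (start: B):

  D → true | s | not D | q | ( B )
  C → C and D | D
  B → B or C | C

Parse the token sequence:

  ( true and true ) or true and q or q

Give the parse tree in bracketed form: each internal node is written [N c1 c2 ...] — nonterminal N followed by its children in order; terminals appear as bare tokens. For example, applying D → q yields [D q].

[B [B [B [C [D ( [B [C [C [D true]] and [D true]]] )]]] or [C [C [D true]] and [D q]]] or [C [D q]]]

B
B or C
B or C or C
C or C or C
D or C or C
( B ) or C or C
( C ) or C or C
( C and D ) or C or C
( D and D ) or C or C
( true and D ) or C or C
( true and true ) or C or C
( true and true ) or C and D or C
( true and true ) or D and D or C
( true and true ) or true and D or C
( true and true ) or true and q or C
( true and true ) or true and q or D
( true and true ) or true and q or q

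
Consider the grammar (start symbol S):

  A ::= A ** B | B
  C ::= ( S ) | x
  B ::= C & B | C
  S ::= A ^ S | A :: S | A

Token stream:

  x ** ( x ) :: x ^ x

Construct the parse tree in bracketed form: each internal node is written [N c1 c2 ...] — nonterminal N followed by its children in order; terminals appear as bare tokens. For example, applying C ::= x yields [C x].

[S [A [A [B [C x]]] ** [B [C ( [S [A [B [C x]]]] )]]] :: [S [A [B [C x]]] ^ [S [A [B [C x]]]]]]

S
A :: S
A ** B :: S
B ** B :: S
C ** B :: S
x ** B :: S
x ** C :: S
x ** ( S ) :: S
x ** ( A ) :: S
x ** ( B ) :: S
x ** ( C ) :: S
x ** ( x ) :: S
x ** ( x ) :: A ^ S
x ** ( x ) :: B ^ S
x ** ( x ) :: C ^ S
x ** ( x ) :: x ^ S
x ** ( x ) :: x ^ A
x ** ( x ) :: x ^ B
x ** ( x ) :: x ^ C
x ** ( x ) :: x ^ x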